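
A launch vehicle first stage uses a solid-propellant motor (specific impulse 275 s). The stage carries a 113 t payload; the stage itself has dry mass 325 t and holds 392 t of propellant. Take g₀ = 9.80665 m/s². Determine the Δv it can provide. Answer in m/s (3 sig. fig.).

Δv ≈ 1720 m/s

v_e = Isp · g₀ = 275 × 9.80665 = 2696.8 m/s.
m₀ = payload + dry + propellant = 113 + 325 + 392 = 830 t.
m_f = payload + dry = 113 + 325 = 438 t.
Rocket equation: Δv = v_e · ln(m₀/m_f) = 2696.8 × ln(1.895) = 2696.8 × 0.6392 ≈ 1723.8 m/s.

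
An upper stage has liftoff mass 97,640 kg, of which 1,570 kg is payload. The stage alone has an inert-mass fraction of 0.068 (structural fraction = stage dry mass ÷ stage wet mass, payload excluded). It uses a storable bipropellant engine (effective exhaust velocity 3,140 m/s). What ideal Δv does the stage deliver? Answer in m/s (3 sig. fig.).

Stage wet mass = m₀ − payload = 97,640 − 1,570 = 96,070 kg.
Stage dry mass = ε × stage wet mass = 0.068 × 96,070 = 6,532.76 kg.
Burnout mass m_f = stage dry + payload = 6,532.76 + 1,570 = 8,102.76 kg.
Rocket equation: Δv = v_e · ln(97,640/8,102.76) = 3140.0 × ln(12.05) = 3140.0 × 2.4891 ≈ 7816 m/s.

Δv ≈ 7820 m/s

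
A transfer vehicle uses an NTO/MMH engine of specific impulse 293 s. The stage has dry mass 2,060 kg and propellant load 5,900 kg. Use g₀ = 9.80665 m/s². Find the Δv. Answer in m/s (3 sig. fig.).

v_e = Isp · g₀ = 293 × 9.80665 = 2873.3 m/s.
m₀ = m_dry + m_prop = 2,060 + 5,900 = 7,960 kg.
Δv = v_e · ln(m₀/m_f) = 2873.3 × ln(3.864) = 2873.3 × 1.3517 ≈ 3884.0 m/s.

Δv ≈ 3880 m/s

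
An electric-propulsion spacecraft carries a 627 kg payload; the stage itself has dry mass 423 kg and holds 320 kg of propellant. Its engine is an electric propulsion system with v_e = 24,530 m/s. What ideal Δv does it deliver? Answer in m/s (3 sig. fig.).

Δv ≈ 6530 m/s

m₀ = payload + dry + propellant = 627 + 423 + 320 = 1,370 kg.
m_f = payload + dry = 627 + 423 = 1,050 kg.
Δv = v_e · ln(m₀/m_f) = 24530.0 × ln(1.305) = 24530.0 × 0.2660 ≈ 6525.5 m/s.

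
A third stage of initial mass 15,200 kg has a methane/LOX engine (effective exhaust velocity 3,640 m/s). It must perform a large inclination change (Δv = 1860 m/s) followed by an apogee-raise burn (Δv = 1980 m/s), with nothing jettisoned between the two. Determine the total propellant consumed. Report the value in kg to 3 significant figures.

total propellant consumed ≈ 9910 kg

After the first burn: m = 15200 × exp(−1860/3640.0) = 15200 × 0.59990 = 9,118.48 kg.
After the second burn: m = 9,118.48 × exp(−1980/3640.0) = 9,118.48 × 0.58045 = 5,292.82 kg.
Total propellant = m₀ − m_final = 15200 − 5,292.82 = 9,907.18 kg.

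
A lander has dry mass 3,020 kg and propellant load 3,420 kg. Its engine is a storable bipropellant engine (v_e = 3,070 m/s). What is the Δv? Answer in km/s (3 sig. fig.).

Δv ≈ 2.32 km/s

m₀ = m_dry + m_prop = 3,020 + 3,420 = 6,440 kg.
Rocket equation: Δv = v_e · ln(m₀/m_f) = 3070.0 × ln(2.132) = 3070.0 × 0.7573 ≈ 2324.8 m/s.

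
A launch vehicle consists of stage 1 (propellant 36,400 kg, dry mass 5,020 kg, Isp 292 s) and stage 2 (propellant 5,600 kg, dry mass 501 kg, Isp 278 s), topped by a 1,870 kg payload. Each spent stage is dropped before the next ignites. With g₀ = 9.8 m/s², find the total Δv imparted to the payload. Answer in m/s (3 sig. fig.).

Ignition mass of stage 1 = 36,400+5,020 + 5,600+501 + 1,870 = 49,391 kg.
Stage 1: m₀ = 49,391 kg, m_f = 49,391 − 36,400 = 12,991 kg; Δv = 292×9.8×ln(3.802) = 2861.6×1.3355 ≈ 3822 m/s.
Stage 2: m₀ = 7,971 kg, m_f = 7,971 − 5,600 = 2,371 kg; Δv = 278×9.8×ln(3.362) = 2724.4×1.2125 ≈ 3303 m/s.
Total Δv = 3822 + 3303 = 7125 m/s.

Δv ≈ 7130 m/s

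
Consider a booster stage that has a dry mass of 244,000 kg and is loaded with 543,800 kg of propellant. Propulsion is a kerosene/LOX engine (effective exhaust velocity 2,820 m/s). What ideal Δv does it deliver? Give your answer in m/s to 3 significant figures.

m₀ = m_dry + m_prop = 244,000 + 543,800 = 787,800 kg.
Using Δv = v_e ln(m₀/m_f): Δv = v_e · ln(m₀/m_f) = 2820.0 × ln(3.229) = 2820.0 × 1.1721 ≈ 3305.3 m/s.

Δv ≈ 3310 m/s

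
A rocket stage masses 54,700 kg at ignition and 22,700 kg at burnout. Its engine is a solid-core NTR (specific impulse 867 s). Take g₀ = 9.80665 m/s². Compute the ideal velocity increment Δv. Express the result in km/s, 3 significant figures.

v_e = Isp · g₀ = 867 × 9.80665 = 8502.4 m/s.
By the Tsiolkovsky rocket equation, Δv = v_e · ln(m₀/m_f) = 8502.4 × ln(2.41) = 8502.4 × 0.8795 ≈ 7477.8 m/s.

Δv ≈ 7.48 km/s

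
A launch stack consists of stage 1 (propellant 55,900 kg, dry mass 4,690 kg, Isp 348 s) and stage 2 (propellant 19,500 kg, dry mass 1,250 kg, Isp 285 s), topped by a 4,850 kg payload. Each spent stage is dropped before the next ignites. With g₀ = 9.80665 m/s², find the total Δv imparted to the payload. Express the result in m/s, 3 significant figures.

Ignition mass of stage 1 = 55,900+4,690 + 19,500+1,250 + 4,850 = 86,190 kg.
Stage 1: m₀ = 86,190 kg, m_f = 86,190 − 55,900 = 30,290 kg; Δv = 348×9.80665×ln(2.845) = 3412.7×1.0457 ≈ 3569 m/s.
Stage 2: m₀ = 25,600 kg, m_f = 25,600 − 19,500 = 6,100 kg; Δv = 285×9.80665×ln(4.197) = 2794.9×1.4343 ≈ 4009 m/s.
Total Δv = 3569 + 4009 = 7578 m/s.

Δv ≈ 7580 m/s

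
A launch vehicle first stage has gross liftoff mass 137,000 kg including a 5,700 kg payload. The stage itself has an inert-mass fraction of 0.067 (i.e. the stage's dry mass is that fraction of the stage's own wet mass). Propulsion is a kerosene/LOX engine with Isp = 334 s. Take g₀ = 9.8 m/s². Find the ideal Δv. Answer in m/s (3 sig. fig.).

Δv ≈ 7350 m/s

Stage wet mass = m₀ − payload = 137,000 − 5,700 = 131,300 kg.
Stage dry mass = ε × stage wet mass = 0.067 × 131,300 = 8,797.1 kg.
Burnout mass m_f = stage dry + payload = 8,797.1 + 5,700 = 14,497.1 kg.
v_e = Isp · g₀ = 334 × 9.8 = 3273.2 m/s.
Rocket equation: Δv = v_e · ln(137,000/14,497.1) = 3273.2 × ln(9.45) = 3273.2 × 2.2460 ≈ 7352 m/s.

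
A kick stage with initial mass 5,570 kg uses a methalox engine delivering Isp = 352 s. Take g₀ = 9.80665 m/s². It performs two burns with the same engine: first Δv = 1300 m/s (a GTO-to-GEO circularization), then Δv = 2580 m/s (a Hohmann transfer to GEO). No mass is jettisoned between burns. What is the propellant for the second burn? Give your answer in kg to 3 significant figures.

propellant for the second burn ≈ 2010 kg

v_e = Isp · g₀ = 352 × 9.80665 = 3451.9 m/s.
After the first burn: m = 5570 × exp(−1300/3451.9) = 5570 × 0.68619 = 3,822.08 kg.
After the second burn: m = 3,822.08 × exp(−2580/3451.9) = 3,822.08 × 0.47359 = 1,810.1 kg.
Second-burn propellant = 3,822.08 − 1,810.1 = 2,011.98 kg.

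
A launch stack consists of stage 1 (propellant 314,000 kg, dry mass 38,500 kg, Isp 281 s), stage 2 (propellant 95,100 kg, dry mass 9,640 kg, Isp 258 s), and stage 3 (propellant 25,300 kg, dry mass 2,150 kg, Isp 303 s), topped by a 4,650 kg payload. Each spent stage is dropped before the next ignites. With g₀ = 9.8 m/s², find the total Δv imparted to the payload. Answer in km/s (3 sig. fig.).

Δv ≈ 10.4 km/s

Ignition mass of stage 1 = 314,000+38,500 + 95,100+9,640 + 25,300+2,150 + 4,650 = 489,340 kg.
Stage 1: m₀ = 489,340 kg, m_f = 489,340 − 314,000 = 175,340 kg; Δv = 281×9.8×ln(2.791) = 2753.8×1.0263 ≈ 2826 m/s.
Stage 2: m₀ = 136,840 kg, m_f = 136,840 − 95,100 = 41,740 kg; Δv = 258×9.8×ln(3.278) = 2528.4×1.1874 ≈ 3002 m/s.
Stage 3: m₀ = 32,100 kg, m_f = 32,100 − 25,300 = 6,800 kg; Δv = 303×9.8×ln(4.721) = 2969.4×1.5519 ≈ 4608 m/s.
Total Δv = 2826 + 3002 + 4608 = 10436 m/s.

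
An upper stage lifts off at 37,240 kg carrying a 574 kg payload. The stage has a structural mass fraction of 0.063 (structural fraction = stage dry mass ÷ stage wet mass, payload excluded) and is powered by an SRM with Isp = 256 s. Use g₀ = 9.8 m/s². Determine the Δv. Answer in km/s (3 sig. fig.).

Δv ≈ 6.42 km/s

Stage wet mass = m₀ − payload = 37,240 − 574 = 36,666 kg.
Stage dry mass = ε × stage wet mass = 0.063 × 36,666 = 2,309.96 kg.
Burnout mass m_f = stage dry + payload = 2,309.96 + 574 = 2,883.96 kg.
v_e = Isp · g₀ = 256 × 9.8 = 2508.8 m/s.
By the Tsiolkovsky rocket equation, Δv = v_e · ln(37,240/2,883.96) = 2508.8 × ln(12.91) = 2508.8 × 2.5582 ≈ 6418 m/s.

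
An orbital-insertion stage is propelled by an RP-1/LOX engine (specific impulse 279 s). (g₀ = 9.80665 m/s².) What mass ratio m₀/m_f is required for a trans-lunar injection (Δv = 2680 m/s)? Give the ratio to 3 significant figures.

v_e = Isp · g₀ = 279 × 9.80665 = 2736.1 m/s.
Using Δv = v_e ln(m₀/m_f): m₀/m_f = exp(Δv / v_e) = exp(2680 / 2736.1) = exp(0.9795) = 2.6632.

mass ratio ≈ 2.66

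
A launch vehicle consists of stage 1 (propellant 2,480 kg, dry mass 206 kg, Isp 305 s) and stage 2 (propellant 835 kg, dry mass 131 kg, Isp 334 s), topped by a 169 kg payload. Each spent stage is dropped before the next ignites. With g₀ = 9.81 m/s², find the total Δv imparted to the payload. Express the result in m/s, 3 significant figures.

Ignition mass of stage 1 = 2,480+206 + 835+131 + 169 = 3,821 kg.
Stage 1: m₀ = 3,821 kg, m_f = 3,821 − 2,480 = 1,341 kg; Δv = 305×9.81×ln(2.849) = 2992.1×1.0471 ≈ 3133 m/s.
Stage 2: m₀ = 1,135 kg, m_f = 1,135 − 835 = 300 kg; Δv = 334×9.81×ln(3.783) = 3276.5×1.3306 ≈ 4360 m/s.
Total Δv = 3133 + 4360 = 7493 m/s.

Δv ≈ 7490 m/s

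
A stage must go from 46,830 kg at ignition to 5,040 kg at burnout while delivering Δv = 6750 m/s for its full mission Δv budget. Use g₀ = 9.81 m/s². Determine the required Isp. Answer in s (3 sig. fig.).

Isp ≈ 309 s

ln(m₀/m_f) = ln(46830/5040) = ln(9.292) = 2.2291.
v_e = Δv / ln(m₀/m_f) = 6750 / 2.2291 = 3028.1 m/s.
Isp = v_e / g₀ = 3028.1 / 9.81 = 308.7 s.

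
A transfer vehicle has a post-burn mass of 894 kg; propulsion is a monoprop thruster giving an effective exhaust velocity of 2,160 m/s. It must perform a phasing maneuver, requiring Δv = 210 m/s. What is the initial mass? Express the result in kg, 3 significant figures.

initial mass ≈ 985 kg

m₀/m_f = exp(Δv / v_e) = exp(210 / 2160.0) = exp(0.0972) = 1.1021.
m₀ = m_f × 1.1021 = 894 × 1.1021 = 985.277 kg.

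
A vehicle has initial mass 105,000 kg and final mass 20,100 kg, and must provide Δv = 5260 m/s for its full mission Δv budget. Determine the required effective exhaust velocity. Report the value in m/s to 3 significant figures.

v_e ≈ 3180 m/s

ln(m₀/m_f) = ln(105000/20100) = ln(5.224) = 1.6532.
Rocket equation: v_e = Δv / ln(m₀/m_f) = 5260 / 1.6532 = 3181.6 m/s.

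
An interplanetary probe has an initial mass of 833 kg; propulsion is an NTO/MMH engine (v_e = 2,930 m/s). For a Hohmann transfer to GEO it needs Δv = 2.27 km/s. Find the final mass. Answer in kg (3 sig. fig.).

m₀/m_f = exp(Δv / v_e) = exp(2270 / 2930.0) = exp(0.7747) = 2.1700.
m_f = m₀ / 2.1700 = 833 / 2.1700 = 383.871 kg.

final mass ≈ 384 kg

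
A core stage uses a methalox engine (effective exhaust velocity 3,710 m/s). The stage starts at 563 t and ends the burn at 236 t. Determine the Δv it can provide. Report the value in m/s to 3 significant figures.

By the Tsiolkovsky rocket equation, Δv = v_e · ln(m₀/m_f) = 3710.0 × ln(2.386) = 3710.0 × 0.8694 ≈ 3225.7 m/s.

Δv ≈ 3230 m/s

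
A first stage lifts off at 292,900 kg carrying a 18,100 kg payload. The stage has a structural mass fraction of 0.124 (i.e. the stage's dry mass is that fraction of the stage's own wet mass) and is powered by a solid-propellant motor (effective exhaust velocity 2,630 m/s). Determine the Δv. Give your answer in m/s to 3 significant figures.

Δv ≈ 4540 m/s

Stage wet mass = m₀ − payload = 292,900 − 18,100 = 274,800 kg.
Stage dry mass = ε × stage wet mass = 0.124 × 274,800 = 34,075.2 kg.
Burnout mass m_f = stage dry + payload = 34,075.2 + 18,100 = 52,175.2 kg.
Δv = v_e · ln(292,900/52,175.2) = 2630.0 × ln(5.614) = 2630.0 × 1.7252 ≈ 4537 m/s.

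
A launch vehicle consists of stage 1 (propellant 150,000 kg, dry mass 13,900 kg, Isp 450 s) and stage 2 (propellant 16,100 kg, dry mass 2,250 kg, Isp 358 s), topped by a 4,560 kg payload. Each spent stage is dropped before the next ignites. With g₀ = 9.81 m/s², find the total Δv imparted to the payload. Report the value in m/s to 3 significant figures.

Ignition mass of stage 1 = 150,000+13,900 + 16,100+2,250 + 4,560 = 186,810 kg.
Stage 1: m₀ = 186,810 kg, m_f = 186,810 − 150,000 = 36,810 kg; Δv = 450×9.81×ln(5.075) = 4414.5×1.6243 ≈ 7171 m/s.
Stage 2: m₀ = 22,910 kg, m_f = 22,910 − 16,100 = 6,810 kg; Δv = 358×9.81×ln(3.364) = 3512.0×1.2132 ≈ 4261 m/s.
Total Δv = 7171 + 4261 = 11432 m/s.

Δv ≈ 11400 m/s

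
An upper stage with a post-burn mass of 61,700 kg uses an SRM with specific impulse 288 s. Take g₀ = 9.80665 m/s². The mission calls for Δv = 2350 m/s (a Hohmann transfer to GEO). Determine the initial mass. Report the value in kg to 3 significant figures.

initial mass ≈ 142000 kg

v_e = Isp · g₀ = 288 × 9.80665 = 2824.3 m/s.
Using Δv = v_e ln(m₀/m_f): m₀/m_f = exp(Δv / v_e) = exp(2350 / 2824.3) = exp(0.8321) = 2.2980.
m₀ = m_f × 2.2980 = 61,700 × 2.2980 = 141,787 kg.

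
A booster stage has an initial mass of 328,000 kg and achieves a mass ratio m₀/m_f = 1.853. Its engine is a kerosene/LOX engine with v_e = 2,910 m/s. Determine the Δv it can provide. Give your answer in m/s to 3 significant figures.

Using Δv = v_e ln(m₀/m_f): Δv = v_e · ln(1.853) = 2910.0 × 0.6168 ≈ 1794.9 m/s.

Δv ≈ 1790 m/s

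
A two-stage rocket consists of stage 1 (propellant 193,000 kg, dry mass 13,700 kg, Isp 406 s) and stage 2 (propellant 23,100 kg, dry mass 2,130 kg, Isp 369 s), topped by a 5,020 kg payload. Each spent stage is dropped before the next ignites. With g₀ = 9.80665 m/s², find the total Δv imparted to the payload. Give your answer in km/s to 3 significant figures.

Ignition mass of stage 1 = 193,000+13,700 + 23,100+2,130 + 5,020 = 236,950 kg.
Stage 1: m₀ = 236,950 kg, m_f = 236,950 − 193,000 = 43,950 kg; Δv = 406×9.80665×ln(5.391) = 3981.5×1.6848 ≈ 6708 m/s.
Stage 2: m₀ = 30,250 kg, m_f = 30,250 − 23,100 = 7,150 kg; Δv = 369×9.80665×ln(4.231) = 3618.7×1.4424 ≈ 5219 m/s.
Total Δv = 6708 + 5219 = 11927 m/s.

Δv ≈ 11.9 km/s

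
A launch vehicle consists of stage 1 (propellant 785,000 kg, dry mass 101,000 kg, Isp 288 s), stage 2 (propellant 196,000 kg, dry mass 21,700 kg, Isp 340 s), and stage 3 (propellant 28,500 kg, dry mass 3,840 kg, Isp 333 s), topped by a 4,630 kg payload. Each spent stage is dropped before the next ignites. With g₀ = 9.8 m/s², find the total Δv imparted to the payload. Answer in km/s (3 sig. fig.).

Δv ≈ 13.0 km/s

Ignition mass of stage 1 = 785,000+101,000 + 196,000+21,700 + 28,500+3,840 + 4,630 = 1,140,670 kg.
Stage 1: m₀ = 1,140,670 kg, m_f = 1,140,670 − 785,000 = 355,670 kg; Δv = 288×9.8×ln(3.207) = 2822.4×1.1654 ≈ 3289 m/s.
Stage 2: m₀ = 254,670 kg, m_f = 254,670 − 196,000 = 58,670 kg; Δv = 340×9.8×ln(4.341) = 3332.0×1.4680 ≈ 4892 m/s.
Stage 3: m₀ = 36,970 kg, m_f = 36,970 − 28,500 = 8,470 kg; Δv = 333×9.8×ln(4.365) = 3263.4×1.4736 ≈ 4809 m/s.
Total Δv = 3289 + 4892 + 4809 = 12990 m/s.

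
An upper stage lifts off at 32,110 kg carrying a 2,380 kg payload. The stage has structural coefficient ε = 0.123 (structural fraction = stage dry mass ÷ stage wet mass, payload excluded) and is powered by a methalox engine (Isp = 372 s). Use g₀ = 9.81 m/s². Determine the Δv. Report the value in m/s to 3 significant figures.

Δv ≈ 6100 m/s

Stage wet mass = m₀ − payload = 32,110 − 2,380 = 29,730 kg.
Stage dry mass = ε × stage wet mass = 0.123 × 29,730 = 3,656.79 kg.
Burnout mass m_f = stage dry + payload = 3,656.79 + 2,380 = 6,036.79 kg.
v_e = Isp · g₀ = 372 × 9.81 = 3649.3 m/s.
Using Δv = v_e ln(m₀/m_f): Δv = v_e · ln(32,110/6,036.79) = 3649.3 × ln(5.319) = 3649.3 × 1.6713 ≈ 6099 m/s.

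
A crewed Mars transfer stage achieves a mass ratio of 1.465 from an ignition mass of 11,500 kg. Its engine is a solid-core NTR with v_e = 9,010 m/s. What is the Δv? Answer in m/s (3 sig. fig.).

Δv ≈ 3440 m/s

Using Δv = v_e ln(m₀/m_f): Δv = v_e · ln(1.465) = 9010.0 × 0.3819 ≈ 3440.5 m/s.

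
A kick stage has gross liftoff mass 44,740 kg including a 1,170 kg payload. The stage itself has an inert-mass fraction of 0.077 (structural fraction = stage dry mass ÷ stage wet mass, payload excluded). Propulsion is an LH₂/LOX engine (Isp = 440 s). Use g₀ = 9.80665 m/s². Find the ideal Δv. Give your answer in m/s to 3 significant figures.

Δv ≈ 9890 m/s

Stage wet mass = m₀ − payload = 44,740 − 1,170 = 43,570 kg.
Stage dry mass = ε × stage wet mass = 0.077 × 43,570 = 3,354.89 kg.
Burnout mass m_f = stage dry + payload = 3,354.89 + 1,170 = 4,524.89 kg.
v_e = Isp · g₀ = 440 × 9.80665 = 4314.9 m/s.
Δv = v_e · ln(44,740/4,524.89) = 4314.9 × ln(9.888) = 4314.9 × 2.2913 ≈ 9887 m/s.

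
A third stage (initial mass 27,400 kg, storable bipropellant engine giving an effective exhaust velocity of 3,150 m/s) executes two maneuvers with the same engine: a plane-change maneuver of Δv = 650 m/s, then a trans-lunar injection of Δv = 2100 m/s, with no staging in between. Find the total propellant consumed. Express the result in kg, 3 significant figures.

After the first burn: m = 27400 × exp(−650/3150.0) = 27400 × 0.81355 = 22,291.3 kg.
After the second burn: m = 22,291.3 × exp(−2100/3150.0) = 22,291.3 × 0.51342 = 11,444.8 kg.
Total propellant = m₀ − m_final = 27400 − 11,444.8 = 15,955.2 kg.

total propellant consumed ≈ 16000 kg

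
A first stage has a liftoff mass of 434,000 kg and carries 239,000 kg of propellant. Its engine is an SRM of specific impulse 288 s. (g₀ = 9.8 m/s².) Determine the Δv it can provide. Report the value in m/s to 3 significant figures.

Δv ≈ 2260 m/s

v_e = Isp · g₀ = 288 × 9.8 = 2822.4 m/s.
m_f = m₀ − m_prop = 434,000 − 239,000 = 195,000 kg.
Using Δv = v_e ln(m₀/m_f): Δv = v_e · ln(m₀/m_f) = 2822.4 × ln(2.226) = 2822.4 × 0.8000 ≈ 2258.0 m/s.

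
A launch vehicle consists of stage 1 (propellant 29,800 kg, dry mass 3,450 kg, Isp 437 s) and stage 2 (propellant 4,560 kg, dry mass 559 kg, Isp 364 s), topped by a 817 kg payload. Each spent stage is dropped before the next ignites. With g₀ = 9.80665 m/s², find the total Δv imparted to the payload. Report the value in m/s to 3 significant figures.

Ignition mass of stage 1 = 29,800+3,450 + 4,560+559 + 817 = 39,186 kg.
Stage 1: m₀ = 39,186 kg, m_f = 39,186 − 29,800 = 9,386 kg; Δv = 437×9.80665×ln(4.175) = 4285.5×1.4291 ≈ 6124 m/s.
Stage 2: m₀ = 5,936 kg, m_f = 5,936 − 4,560 = 1,376 kg; Δv = 364×9.80665×ln(4.314) = 3569.6×1.4619 ≈ 5218 m/s.
Total Δv = 6124 + 5218 = 11342 m/s.

Δv ≈ 11300 m/s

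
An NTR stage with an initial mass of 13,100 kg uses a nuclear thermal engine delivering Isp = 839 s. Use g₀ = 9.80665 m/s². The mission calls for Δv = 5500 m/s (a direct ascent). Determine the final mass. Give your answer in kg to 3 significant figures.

v_e = Isp · g₀ = 839 × 9.80665 = 8227.8 m/s.
Using Δv = v_e ln(m₀/m_f): m₀/m_f = exp(Δv / v_e) = exp(5500 / 8227.8) = exp(0.6685) = 1.9512.
m_f = m₀ / 1.9512 = 13,100 / 1.9512 = 6,713.82 kg.

final mass ≈ 6710 kg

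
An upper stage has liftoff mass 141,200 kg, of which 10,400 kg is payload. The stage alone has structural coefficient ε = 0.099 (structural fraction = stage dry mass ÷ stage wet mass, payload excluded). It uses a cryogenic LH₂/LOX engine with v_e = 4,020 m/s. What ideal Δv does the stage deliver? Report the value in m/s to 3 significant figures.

Stage wet mass = m₀ − payload = 141,200 − 10,400 = 130,800 kg.
Stage dry mass = ε × stage wet mass = 0.099 × 130,800 = 12,949.2 kg.
Burnout mass m_f = stage dry + payload = 12,949.2 + 10,400 = 23,349.2 kg.
Using Δv = v_e ln(m₀/m_f): Δv = v_e · ln(141,200/23,349.2) = 4020.0 × ln(6.047) = 4020.0 × 1.7996 ≈ 7234 m/s.

Δv ≈ 7230 m/s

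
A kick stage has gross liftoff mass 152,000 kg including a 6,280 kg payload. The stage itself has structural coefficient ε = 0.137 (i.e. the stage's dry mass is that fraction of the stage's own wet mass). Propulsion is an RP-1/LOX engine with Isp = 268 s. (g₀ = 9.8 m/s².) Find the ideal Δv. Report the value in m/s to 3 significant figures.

Δv ≈ 4610 m/s

Stage wet mass = m₀ − payload = 152,000 − 6,280 = 145,720 kg.
Stage dry mass = ε × stage wet mass = 0.137 × 145,720 = 19,963.6 kg.
Burnout mass m_f = stage dry + payload = 19,963.6 + 6,280 = 26,243.6 kg.
v_e = Isp · g₀ = 268 × 9.8 = 2626.4 m/s.
From the ideal rocket equation, Δv = v_e · ln(152,000/26,243.6) = 2626.4 × ln(5.792) = 2626.4 × 1.7565 ≈ 4613 m/s.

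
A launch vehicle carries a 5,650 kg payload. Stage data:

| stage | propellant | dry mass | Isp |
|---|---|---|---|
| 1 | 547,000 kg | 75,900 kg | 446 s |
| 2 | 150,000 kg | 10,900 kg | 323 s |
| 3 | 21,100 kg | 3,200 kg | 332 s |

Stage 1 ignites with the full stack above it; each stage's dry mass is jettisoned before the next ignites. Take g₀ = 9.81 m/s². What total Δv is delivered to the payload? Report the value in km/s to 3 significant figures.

Δv ≈ 13.7 km/s

Ignition mass of stage 1 = 547,000+75,900 + 150,000+10,900 + 21,100+3,200 + 5,650 = 813,750 kg.
Stage 1: m₀ = 813,750 kg, m_f = 813,750 − 547,000 = 266,750 kg; Δv = 446×9.81×ln(3.051) = 4375.3×1.1153 ≈ 4880 m/s.
Stage 2: m₀ = 190,850 kg, m_f = 190,850 − 150,000 = 40,850 kg; Δv = 323×9.81×ln(4.672) = 3168.6×1.5416 ≈ 4885 m/s.
Stage 3: m₀ = 29,950 kg, m_f = 29,950 − 21,100 = 8,850 kg; Δv = 332×9.81×ln(3.384) = 3256.9×1.2191 ≈ 3971 m/s.
Total Δv = 4880 + 4885 + 3971 = 13736 m/s.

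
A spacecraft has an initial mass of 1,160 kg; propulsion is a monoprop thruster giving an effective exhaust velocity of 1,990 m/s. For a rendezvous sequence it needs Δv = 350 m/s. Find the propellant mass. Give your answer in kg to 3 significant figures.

propellant mass ≈ 187 kg

By the Tsiolkovsky rocket equation, m₀/m_f = exp(Δv / v_e) = exp(350 / 1990.0) = exp(0.1759) = 1.1923.
m_f = 1,160 / 1.1923 = 972.91 kg, so propellant = m₀ − m_f = 1,160 − 972.91 = 187.09 kg.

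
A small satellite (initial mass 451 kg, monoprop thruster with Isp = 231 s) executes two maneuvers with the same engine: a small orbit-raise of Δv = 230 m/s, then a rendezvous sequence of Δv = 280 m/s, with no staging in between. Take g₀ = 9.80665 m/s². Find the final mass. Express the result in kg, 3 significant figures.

v_e = Isp · g₀ = 231 × 9.80665 = 2265.3 m/s.
After the first burn: m = 451 × exp(−230/2265.3) = 451 × 0.90345 = 407.456 kg.
After the second burn: m = 407.456 × exp(−280/2265.3) = 407.456 × 0.88373 = 360.081 kg.

final mass ≈ 360 kg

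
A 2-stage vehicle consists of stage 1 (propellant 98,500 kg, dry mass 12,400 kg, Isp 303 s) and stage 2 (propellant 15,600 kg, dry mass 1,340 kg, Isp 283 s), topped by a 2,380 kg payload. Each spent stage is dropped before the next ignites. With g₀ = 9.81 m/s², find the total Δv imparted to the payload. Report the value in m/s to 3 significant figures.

Δv ≈ 8770 m/s

Ignition mass of stage 1 = 98,500+12,400 + 15,600+1,340 + 2,380 = 130,220 kg.
Stage 1: m₀ = 130,220 kg, m_f = 130,220 − 98,500 = 31,720 kg; Δv = 303×9.81×ln(4.105) = 2972.4×1.4123 ≈ 4198 m/s.
Stage 2: m₀ = 19,320 kg, m_f = 19,320 − 15,600 = 3,720 kg; Δv = 283×9.81×ln(5.194) = 2776.2×1.6474 ≈ 4574 m/s.
Total Δv = 4198 + 4574 = 8772 m/s.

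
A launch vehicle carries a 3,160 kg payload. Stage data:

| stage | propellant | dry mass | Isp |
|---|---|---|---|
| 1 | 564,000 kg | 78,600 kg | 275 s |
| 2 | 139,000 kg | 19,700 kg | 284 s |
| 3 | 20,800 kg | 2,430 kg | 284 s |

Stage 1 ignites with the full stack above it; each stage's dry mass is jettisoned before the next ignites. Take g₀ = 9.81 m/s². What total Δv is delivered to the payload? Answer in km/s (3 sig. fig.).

Ignition mass of stage 1 = 564,000+78,600 + 139,000+19,700 + 20,800+2,430 + 3,160 = 827,690 kg.
Stage 1: m₀ = 827,690 kg, m_f = 827,690 − 564,000 = 263,690 kg; Δv = 275×9.81×ln(3.139) = 2697.8×1.1439 ≈ 3086 m/s.
Stage 2: m₀ = 185,090 kg, m_f = 185,090 − 139,000 = 46,090 kg; Δv = 284×9.81×ln(4.016) = 2786.0×1.3902 ≈ 3873 m/s.
Stage 3: m₀ = 26,390 kg, m_f = 26,390 − 20,800 = 5,590 kg; Δv = 284×9.81×ln(4.721) = 2786.0×1.5520 ≈ 4324 m/s.
Total Δv = 3086 + 3873 + 4324 = 11283 m/s.

Δv ≈ 11.3 km/s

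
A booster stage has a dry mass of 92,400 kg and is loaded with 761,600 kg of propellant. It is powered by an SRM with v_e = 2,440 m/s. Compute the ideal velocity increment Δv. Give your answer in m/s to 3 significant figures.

m₀ = m_dry + m_prop = 92,400 + 761,600 = 854,000 kg.
Δv = v_e · ln(m₀/m_f) = 2440.0 × ln(9.242) = 2440.0 × 2.2238 ≈ 5426.1 m/s.

Δv ≈ 5430 m/s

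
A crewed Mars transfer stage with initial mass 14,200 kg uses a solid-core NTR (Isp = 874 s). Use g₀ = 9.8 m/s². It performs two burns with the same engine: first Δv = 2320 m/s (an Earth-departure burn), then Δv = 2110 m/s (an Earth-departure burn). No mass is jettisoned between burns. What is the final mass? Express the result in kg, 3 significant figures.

v_e = Isp · g₀ = 874 × 9.8 = 8565.2 m/s.
After the first burn: m = 14200 × exp(−2320/8565.2) = 14200 × 0.76272 = 10,830.6 kg.
After the second burn: m = 10,830.6 × exp(−2110/8565.2) = 10,830.6 × 0.78165 = 8,465.74 kg.

final mass ≈ 8470 kg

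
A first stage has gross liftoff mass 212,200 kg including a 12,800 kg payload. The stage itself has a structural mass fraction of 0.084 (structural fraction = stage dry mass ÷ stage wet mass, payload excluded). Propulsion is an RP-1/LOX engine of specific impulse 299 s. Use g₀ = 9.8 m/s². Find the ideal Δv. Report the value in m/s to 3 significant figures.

Stage wet mass = m₀ − payload = 212,200 − 12,800 = 199,400 kg.
Stage dry mass = ε × stage wet mass = 0.084 × 199,400 = 16,749.6 kg.
Burnout mass m_f = stage dry + payload = 16,749.6 + 12,800 = 29,549.6 kg.
v_e = Isp · g₀ = 299 × 9.8 = 2930.2 m/s.
Δv = v_e · ln(212,200/29,549.6) = 2930.2 × ln(7.181) = 2930.2 × 1.9715 ≈ 5777 m/s.

Δv ≈ 5780 m/s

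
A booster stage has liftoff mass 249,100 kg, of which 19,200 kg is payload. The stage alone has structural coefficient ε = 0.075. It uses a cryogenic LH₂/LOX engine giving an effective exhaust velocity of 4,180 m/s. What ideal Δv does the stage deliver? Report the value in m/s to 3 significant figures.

Stage wet mass = m₀ − payload = 249,100 − 19,200 = 229,900 kg.
Stage dry mass = ε × stage wet mass = 0.075 × 229,900 = 17,242.5 kg.
Burnout mass m_f = stage dry + payload = 17,242.5 + 19,200 = 36,442.5 kg.
Δv = v_e · ln(249,100/36,442.5) = 4180.0 × ln(6.835) = 4180.0 × 1.9221 ≈ 8034 m/s.

Δv ≈ 8030 m/s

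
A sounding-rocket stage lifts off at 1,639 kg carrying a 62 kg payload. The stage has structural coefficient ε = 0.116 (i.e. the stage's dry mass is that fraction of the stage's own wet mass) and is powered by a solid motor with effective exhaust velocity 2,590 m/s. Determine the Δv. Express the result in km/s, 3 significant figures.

Stage wet mass = m₀ − payload = 1,639 − 62 = 1,577 kg.
Stage dry mass = ε × stage wet mass = 0.116 × 1,577 = 182.932 kg.
Burnout mass m_f = stage dry + payload = 182.932 + 62 = 244.932 kg.
From the ideal rocket equation, Δv = v_e · ln(1,639/244.932) = 2590.0 × ln(6.692) = 2590.0 × 1.9009 ≈ 4923 m/s.

Δv ≈ 4.92 km/s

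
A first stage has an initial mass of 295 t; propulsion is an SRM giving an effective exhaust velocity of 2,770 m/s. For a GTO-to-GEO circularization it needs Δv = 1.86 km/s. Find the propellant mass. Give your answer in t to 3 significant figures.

Rocket equation: m₀/m_f = exp(Δv / v_e) = exp(1860 / 2770.0) = exp(0.6715) = 1.9571.
m_f = 295 / 1.9571 = 150.733 t, so propellant = m₀ − m_f = 295 − 150.733 = 144.267 t.

propellant mass ≈ 144 t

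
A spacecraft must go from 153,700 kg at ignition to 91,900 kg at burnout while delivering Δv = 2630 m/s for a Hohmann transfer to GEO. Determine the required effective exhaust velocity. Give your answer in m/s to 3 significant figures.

v_e ≈ 5110 m/s

ln(m₀/m_f) = ln(153700/91900) = ln(1.672) = 0.5143.
Rocket equation: v_e = Δv / ln(m₀/m_f) = 2630 / 0.5143 = 5113.7 m/s.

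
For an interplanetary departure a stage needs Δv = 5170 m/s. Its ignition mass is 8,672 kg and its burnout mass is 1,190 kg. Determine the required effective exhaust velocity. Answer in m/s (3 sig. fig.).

ln(m₀/m_f) = ln(8672/1190) = ln(7.287) = 1.9861.
From the ideal rocket equation, v_e = Δv / ln(m₀/m_f) = 5170 / 1.9861 = 2603.0 m/s.

v_e ≈ 2600 m/s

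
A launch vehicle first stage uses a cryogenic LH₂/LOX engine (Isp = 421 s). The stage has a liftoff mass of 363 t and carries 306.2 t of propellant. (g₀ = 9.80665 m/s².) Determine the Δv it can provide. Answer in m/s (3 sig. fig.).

Δv ≈ 7660 m/s

v_e = Isp · g₀ = 421 × 9.80665 = 4128.6 m/s.
m_f = m₀ − m_prop = 363 − 306.2 = 56.8 t.
By the Tsiolkovsky rocket equation, Δv = v_e · ln(m₀/m_f) = 4128.6 × ln(6.391) = 4128.6 × 1.8549 ≈ 7658.0 m/s.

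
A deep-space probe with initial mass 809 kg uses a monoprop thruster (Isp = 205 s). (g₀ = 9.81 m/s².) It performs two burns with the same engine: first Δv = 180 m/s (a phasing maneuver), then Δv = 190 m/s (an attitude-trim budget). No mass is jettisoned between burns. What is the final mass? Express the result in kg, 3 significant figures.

final mass ≈ 673 kg

v_e = Isp · g₀ = 205 × 9.81 = 2011.1 m/s.
After the first burn: m = 809 × exp(−180/2011.1) = 809 × 0.91438 = 739.733 kg.
After the second burn: m = 739.733 × exp(−190/2011.1) = 739.733 × 0.90985 = 673.046 kg.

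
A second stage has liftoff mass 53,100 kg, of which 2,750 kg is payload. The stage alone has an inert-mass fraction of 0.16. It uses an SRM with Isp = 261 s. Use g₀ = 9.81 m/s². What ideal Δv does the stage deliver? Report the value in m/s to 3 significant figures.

Stage wet mass = m₀ − payload = 53,100 − 2,750 = 50,350 kg.
Stage dry mass = ε × stage wet mass = 0.16 × 50,350 = 8,056 kg.
Burnout mass m_f = stage dry + payload = 8,056 + 2,750 = 10,806 kg.
v_e = Isp · g₀ = 261 × 9.81 = 2560.4 m/s.
From the ideal rocket equation, Δv = v_e · ln(53,100/10,806) = 2560.4 × ln(4.914) = 2560.4 × 1.5921 ≈ 4076 m/s.

Δv ≈ 4080 m/s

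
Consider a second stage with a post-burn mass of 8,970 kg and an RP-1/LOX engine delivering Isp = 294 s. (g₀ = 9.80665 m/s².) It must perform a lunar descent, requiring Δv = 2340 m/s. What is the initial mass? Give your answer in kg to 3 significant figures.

v_e = Isp · g₀ = 294 × 9.80665 = 2883.2 m/s.
m₀/m_f = exp(Δv / v_e) = exp(2340 / 2883.2) = exp(0.8116) = 2.2515.
m₀ = m_f × 2.2515 = 8,970 × 2.2515 = 20,196 kg.

initial mass ≈ 20200 kg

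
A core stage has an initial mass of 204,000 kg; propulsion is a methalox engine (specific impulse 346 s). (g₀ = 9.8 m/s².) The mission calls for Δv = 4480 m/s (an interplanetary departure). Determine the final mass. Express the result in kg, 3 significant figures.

v_e = Isp · g₀ = 346 × 9.8 = 3390.8 m/s.
Using Δv = v_e ln(m₀/m_f): m₀/m_f = exp(Δv / v_e) = exp(4480 / 3390.8) = exp(1.3212) = 3.7480.
m_f = m₀ / 3.7480 = 204,000 / 3.7480 = 54,429 kg.

final mass ≈ 54400 kg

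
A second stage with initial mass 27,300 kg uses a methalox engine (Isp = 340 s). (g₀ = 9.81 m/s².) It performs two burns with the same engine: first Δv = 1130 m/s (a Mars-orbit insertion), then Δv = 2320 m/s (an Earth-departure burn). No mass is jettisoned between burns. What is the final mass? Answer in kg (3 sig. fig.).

final mass ≈ 9700 kg

v_e = Isp · g₀ = 340 × 9.81 = 3335.4 m/s.
After the first burn: m = 27300 × exp(−1130/3335.4) = 27300 × 0.71263 = 19,454.8 kg.
After the second burn: m = 19,454.8 × exp(−2320/3335.4) = 19,454.8 × 0.49879 = 9,703.86 kg.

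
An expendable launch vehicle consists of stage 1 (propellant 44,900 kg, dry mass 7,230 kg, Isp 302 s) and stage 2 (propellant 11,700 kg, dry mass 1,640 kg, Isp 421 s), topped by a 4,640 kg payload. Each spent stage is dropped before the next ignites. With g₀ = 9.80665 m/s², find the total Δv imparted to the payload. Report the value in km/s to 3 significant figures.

Ignition mass of stage 1 = 44,900+7,230 + 11,700+1,640 + 4,640 = 70,110 kg.
Stage 1: m₀ = 70,110 kg, m_f = 70,110 − 44,900 = 25,210 kg; Δv = 302×9.80665×ln(2.781) = 2961.6×1.0228 ≈ 3029 m/s.
Stage 2: m₀ = 17,980 kg, m_f = 17,980 − 11,700 = 6,280 kg; Δv = 421×9.80665×ln(2.863) = 4128.6×1.0519 ≈ 4343 m/s.
Total Δv = 3029 + 4343 = 7372 m/s.

Δv ≈ 7.37 km/s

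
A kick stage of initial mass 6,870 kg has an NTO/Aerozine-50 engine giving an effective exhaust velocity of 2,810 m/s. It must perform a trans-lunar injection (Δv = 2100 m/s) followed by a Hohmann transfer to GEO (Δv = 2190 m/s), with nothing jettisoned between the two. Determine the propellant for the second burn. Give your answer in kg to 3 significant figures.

After the first burn: m = 6870 × exp(−2100/2810.0) = 6870 × 0.47363 = 3,253.84 kg.
After the second burn: m = 3,253.84 × exp(−2190/2810.0) = 3,253.84 × 0.45870 = 1,492.54 kg.
Second-burn propellant = 3,253.84 − 1,492.54 = 1,761.3 kg.

propellant for the second burn ≈ 1760 kg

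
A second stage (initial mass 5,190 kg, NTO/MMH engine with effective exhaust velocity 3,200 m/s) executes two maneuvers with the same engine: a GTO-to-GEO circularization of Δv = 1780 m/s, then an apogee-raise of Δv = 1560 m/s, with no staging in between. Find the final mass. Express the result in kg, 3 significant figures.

final mass ≈ 1830 kg

After the first burn: m = 5190 × exp(−1780/3200.0) = 5190 × 0.57336 = 2,975.74 kg.
After the second burn: m = 2,975.74 × exp(−1560/3200.0) = 2,975.74 × 0.61416 = 1,827.58 kg.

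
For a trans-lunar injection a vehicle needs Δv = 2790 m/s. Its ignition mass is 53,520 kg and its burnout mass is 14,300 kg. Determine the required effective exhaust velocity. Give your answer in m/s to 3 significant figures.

v_e ≈ 2110 m/s

ln(m₀/m_f) = ln(53520/14300) = ln(3.743) = 1.3198.
Using Δv = v_e ln(m₀/m_f): v_e = Δv / ln(m₀/m_f) = 2790 / 1.3198 = 2114.0 m/s.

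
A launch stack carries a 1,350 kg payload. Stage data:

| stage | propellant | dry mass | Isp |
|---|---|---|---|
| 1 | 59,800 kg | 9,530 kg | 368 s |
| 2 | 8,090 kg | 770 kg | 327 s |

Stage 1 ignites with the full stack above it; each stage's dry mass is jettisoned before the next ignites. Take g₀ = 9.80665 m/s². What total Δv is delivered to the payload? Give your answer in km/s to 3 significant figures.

Ignition mass of stage 1 = 59,800+9,530 + 8,090+770 + 1,350 = 79,540 kg.
Stage 1: m₀ = 79,540 kg, m_f = 79,540 − 59,800 = 19,740 kg; Δv = 368×9.80665×ln(4.029) = 3608.8×1.3936 ≈ 5029 m/s.
Stage 2: m₀ = 10,210 kg, m_f = 10,210 − 8,090 = 2,120 kg; Δv = 327×9.80665×ln(4.816) = 3206.8×1.5720 ≈ 5041 m/s.
Total Δv = 5029 + 5041 = 10070 m/s.

Δv ≈ 10.1 km/s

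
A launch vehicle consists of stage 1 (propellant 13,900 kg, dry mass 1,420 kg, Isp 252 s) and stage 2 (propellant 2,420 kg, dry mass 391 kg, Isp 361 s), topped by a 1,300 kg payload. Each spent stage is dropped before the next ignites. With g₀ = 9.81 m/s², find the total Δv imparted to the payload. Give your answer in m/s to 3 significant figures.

Ignition mass of stage 1 = 13,900+1,420 + 2,420+391 + 1,300 = 19,431 kg.
Stage 1: m₀ = 19,431 kg, m_f = 19,431 − 13,900 = 5,531 kg; Δv = 252×9.81×ln(3.513) = 2472.1×1.2565 ≈ 3106 m/s.
Stage 2: m₀ = 4,111 kg, m_f = 4,111 − 2,420 = 1,691 kg; Δv = 361×9.81×ln(2.431) = 3541.4×0.8883 ≈ 3146 m/s.
Total Δv = 3106 + 3146 = 6252 m/s.

Δv ≈ 6250 m/s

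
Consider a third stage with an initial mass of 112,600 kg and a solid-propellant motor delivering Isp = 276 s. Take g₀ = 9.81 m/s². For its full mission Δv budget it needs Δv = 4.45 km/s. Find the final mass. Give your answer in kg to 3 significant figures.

final mass ≈ 21800 kg

v_e = Isp · g₀ = 276 × 9.81 = 2707.6 m/s.
m₀/m_f = exp(Δv / v_e) = exp(4450 / 2707.6) = exp(1.6435) = 5.1735.
m_f = m₀ / 5.1735 = 112,600 / 5.1735 = 21,764.8 kg.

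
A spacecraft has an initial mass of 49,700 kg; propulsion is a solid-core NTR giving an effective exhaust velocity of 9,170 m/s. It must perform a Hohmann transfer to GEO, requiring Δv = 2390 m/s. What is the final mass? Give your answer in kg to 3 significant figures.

final mass ≈ 38300 kg

m₀/m_f = exp(Δv / v_e) = exp(2390 / 9170.0) = exp(0.2606) = 1.2978.
m_f = m₀ / 1.2978 = 49,700 / 1.2978 = 38,295.6 kg.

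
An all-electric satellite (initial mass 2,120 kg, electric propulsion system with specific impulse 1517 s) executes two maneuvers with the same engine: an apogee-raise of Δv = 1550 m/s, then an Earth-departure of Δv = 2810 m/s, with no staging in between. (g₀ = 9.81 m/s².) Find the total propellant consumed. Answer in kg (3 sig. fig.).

v_e = Isp · g₀ = 1517 × 9.81 = 14881.8 m/s.
After the first burn: m = 2120 × exp(−1550/14881.8) = 2120 × 0.90109 = 1,910.31 kg.
After the second burn: m = 1,910.31 × exp(−2810/14881.8) = 1,910.31 × 0.82793 = 1,581.6 kg.
Total propellant = m₀ − m_final = 2120 − 1,581.6 = 538.4 kg.

total propellant consumed ≈ 538 kg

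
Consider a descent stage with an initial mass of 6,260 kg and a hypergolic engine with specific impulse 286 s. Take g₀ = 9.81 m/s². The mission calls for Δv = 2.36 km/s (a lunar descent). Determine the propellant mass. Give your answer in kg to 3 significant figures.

v_e = Isp · g₀ = 286 × 9.81 = 2805.7 m/s.
m₀/m_f = exp(Δv / v_e) = exp(2360 / 2805.7) = exp(0.8412) = 2.3190.
m_f = 6,260 / 2.3190 = 2,699.44 kg, so propellant = m₀ − m_f = 6,260 − 2,699.44 = 3,560.56 kg.

propellant mass ≈ 3560 kg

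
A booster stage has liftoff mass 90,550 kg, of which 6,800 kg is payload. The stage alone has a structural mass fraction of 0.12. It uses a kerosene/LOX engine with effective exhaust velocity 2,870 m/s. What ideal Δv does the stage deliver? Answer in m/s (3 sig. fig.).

Stage wet mass = m₀ − payload = 90,550 − 6,800 = 83,750 kg.
Stage dry mass = ε × stage wet mass = 0.12 × 83,750 = 10,050 kg.
Burnout mass m_f = stage dry + payload = 10,050 + 6,800 = 16,850 kg.
Δv = v_e · ln(90,550/16,850) = 2870.0 × ln(5.374) = 2870.0 × 1.6816 ≈ 4826 m/s.

Δv ≈ 4830 m/s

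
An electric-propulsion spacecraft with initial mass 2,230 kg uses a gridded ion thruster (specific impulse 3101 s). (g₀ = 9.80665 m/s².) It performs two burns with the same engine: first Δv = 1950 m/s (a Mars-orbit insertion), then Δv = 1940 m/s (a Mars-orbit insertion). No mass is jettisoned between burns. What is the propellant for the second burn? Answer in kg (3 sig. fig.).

propellant for the second burn ≈ 129 kg

v_e = Isp · g₀ = 3101 × 9.80665 = 30410.4 m/s.
After the first burn: m = 2230 × exp(−1950/30410.4) = 2230 × 0.93789 = 2,091.49 kg.
After the second burn: m = 2,091.49 × exp(−1940/30410.4) = 2,091.49 × 0.93820 = 1,962.24 kg.
Second-burn propellant = 2,091.49 − 1,962.24 = 129.25 kg.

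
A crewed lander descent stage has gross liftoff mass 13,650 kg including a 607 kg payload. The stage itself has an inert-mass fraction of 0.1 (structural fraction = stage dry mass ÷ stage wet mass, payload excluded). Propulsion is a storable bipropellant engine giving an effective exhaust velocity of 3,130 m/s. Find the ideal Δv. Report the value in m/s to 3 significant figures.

Δv ≈ 6150 m/s

Stage wet mass = m₀ − payload = 13,650 − 607 = 13,043 kg.
Stage dry mass = ε × stage wet mass = 0.1 × 13,043 = 1,304.3 kg.
Burnout mass m_f = stage dry + payload = 1,304.3 + 607 = 1,911.3 kg.
Using Δv = v_e ln(m₀/m_f): Δv = v_e · ln(13,650/1,911.3) = 3130.0 × ln(7.142) = 3130.0 × 1.9660 ≈ 6153 m/s.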